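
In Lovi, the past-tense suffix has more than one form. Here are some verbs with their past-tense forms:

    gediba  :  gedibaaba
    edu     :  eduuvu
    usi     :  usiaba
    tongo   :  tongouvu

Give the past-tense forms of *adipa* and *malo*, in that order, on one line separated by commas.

adipaaba, malouvu

The alternation tracks the last vowel of the stem — -uvu when the last vowel of the stem is a rounded vowel (*edu*, *tongo*); -aba when the last vowel of the stem is an unrounded vowel (*gediba*, *usi*).
*adipa* — last vowel /a/ (an unrounded vowel) → -aba → *adipaaba*.
Since the last vowel of *malo* is /o/ (a rounded vowel), it takes -uvu, giving *malouvu*.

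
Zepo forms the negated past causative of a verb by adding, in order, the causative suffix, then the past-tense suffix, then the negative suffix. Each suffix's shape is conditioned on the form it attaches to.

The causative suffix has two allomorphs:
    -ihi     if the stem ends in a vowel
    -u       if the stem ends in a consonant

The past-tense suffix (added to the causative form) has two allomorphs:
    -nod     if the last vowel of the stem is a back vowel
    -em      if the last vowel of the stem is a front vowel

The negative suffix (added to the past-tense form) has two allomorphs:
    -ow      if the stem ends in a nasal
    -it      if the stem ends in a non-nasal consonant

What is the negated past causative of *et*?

etunodit

*et* — final sound /t/ (a consonant) → -u → *etu*.
The last vowel of the causative form *etu* is /u/, which is a back vowel, so the past-tense suffix is -nod, giving *etunod*.
The past-tense form *etunod*: final consonant = /d/, non-nasal → -it → *etunodit*.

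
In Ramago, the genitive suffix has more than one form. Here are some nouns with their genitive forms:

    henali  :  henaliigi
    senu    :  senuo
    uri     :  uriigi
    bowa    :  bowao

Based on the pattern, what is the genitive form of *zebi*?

zebiigi

The alternation tracks the last vowel of the stem — -igi when the last vowel of the stem is a front vowel (*henali*, *uri*); -o when the last vowel of the stem is a back vowel (*senu*, *bowa*).
The last vowel of *zebi* is /i/, which is a front vowel, so the suffix is -igi, giving *zebiigi*.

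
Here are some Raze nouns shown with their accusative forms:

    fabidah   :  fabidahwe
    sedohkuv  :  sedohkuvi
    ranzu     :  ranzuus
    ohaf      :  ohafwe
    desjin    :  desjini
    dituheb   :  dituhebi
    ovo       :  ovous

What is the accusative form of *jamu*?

jamuus

Looking at the final sound of each stem: -we when the stem ends in a voiceless consonant (*fabidah*, *ohaf*); -i when the stem ends in a voiced consonant (*sedohkuv*, *desjin*, *dituheb*); -us when the stem ends in a vowel (*ranzu*, *ovo*).
*jamu* — final sound /u/ (a vowel) → -us → *jamuus*.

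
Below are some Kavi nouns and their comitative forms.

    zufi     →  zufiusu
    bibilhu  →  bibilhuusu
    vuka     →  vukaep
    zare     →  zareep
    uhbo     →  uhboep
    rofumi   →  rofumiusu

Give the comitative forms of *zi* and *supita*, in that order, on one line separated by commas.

The pattern is height harmony: -usu when the last vowel of the stem is a high vowel (*zufi*, *bibilhu*, *rofumi*); -ep when the last vowel of the stem is a non-high vowel (*vuka*, *zare*, *uhbo*).
Since the last vowel of *zi* is /i/ (a high vowel), it takes -usu, giving *ziusu*.
*supita* — last vowel /a/ (a non-high vowel) → -ep → *supitaep*.

ziusu, supitaep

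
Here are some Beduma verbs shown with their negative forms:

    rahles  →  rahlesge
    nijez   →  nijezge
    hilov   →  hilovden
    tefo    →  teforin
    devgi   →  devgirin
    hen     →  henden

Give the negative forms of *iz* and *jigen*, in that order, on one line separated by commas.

izge, jigenden

The alternation tracks the final sound of the stem — -ge when the stem ends in a sibilant (*rahles*, *nijez*); -den when the stem ends in a non-sibilant consonant (*hilov*, *hen*); -rin when the stem ends in a vowel (*tefo*, *devgi*).
Since the final sound of *iz* is /z/ (a sibilant), it takes -ge, giving *izge*.
Since the final sound of *jigen* is /n/ (a non-sibilant consonant), it takes -den, giving *jigenden*.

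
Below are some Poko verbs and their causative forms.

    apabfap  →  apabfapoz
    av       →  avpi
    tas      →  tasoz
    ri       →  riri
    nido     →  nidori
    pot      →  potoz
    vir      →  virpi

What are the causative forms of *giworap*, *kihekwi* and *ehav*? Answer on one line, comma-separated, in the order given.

giworapoz, kihekwiri, ehavpi

The alternation tracks the final sound of the stem — -oz when the stem ends in a voiceless consonant (*apabfap*, *tas*, *pot*); -pi when the stem ends in a voiced consonant (*av*, *vir*); -ri when the stem ends in a vowel (*ri*, *nido*).
Since the final sound of *giworap* is /p/ (a voiceless consonant), it takes -oz, giving *giworapoz*.
Since the final sound of *kihekwi* is /i/ (a vowel), it takes -ri, giving *kihekwiri*.
*ehav* — final sound /v/ (a voiced consonant) → -pi → *ehavpi*.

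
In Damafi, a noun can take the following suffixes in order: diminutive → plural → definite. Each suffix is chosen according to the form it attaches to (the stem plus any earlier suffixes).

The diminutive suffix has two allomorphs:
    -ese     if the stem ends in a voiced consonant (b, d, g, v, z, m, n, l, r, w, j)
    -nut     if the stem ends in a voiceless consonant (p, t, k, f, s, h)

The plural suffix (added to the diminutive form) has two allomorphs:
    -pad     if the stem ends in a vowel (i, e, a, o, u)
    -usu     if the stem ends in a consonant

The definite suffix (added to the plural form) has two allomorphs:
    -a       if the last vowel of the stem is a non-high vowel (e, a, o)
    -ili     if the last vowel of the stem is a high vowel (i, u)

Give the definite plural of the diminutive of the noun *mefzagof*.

*mefzagof* — final consonant /f/ (voiceless) → -nut → *mefzagofnut*.
Since the final sound of the diminutive form *mefzagofnut* is /t/ (a consonant), it takes -usu, giving *mefzagofnutusu*.
Since the last vowel of the plural form *mefzagofnutusu* is /u/ (a high vowel), it takes -ili, giving *mefzagofnutusuili*.

mefzagofnutusuili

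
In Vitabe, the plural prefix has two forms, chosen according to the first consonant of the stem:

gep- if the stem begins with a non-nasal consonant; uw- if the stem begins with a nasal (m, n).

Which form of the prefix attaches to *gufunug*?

gep-

*gufunug*: first consonant = /g/, non-nasal → gep-.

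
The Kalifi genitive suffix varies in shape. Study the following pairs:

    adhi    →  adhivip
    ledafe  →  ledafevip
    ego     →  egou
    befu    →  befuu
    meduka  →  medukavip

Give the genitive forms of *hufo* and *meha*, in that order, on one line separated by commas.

hufou, mehavip

Looking at the last vowel of each stem: -u when the last vowel of the stem is a rounded vowel (*ego*, *befu*); -vip when the last vowel of the stem is an unrounded vowel (*adhi*, *ledafe*, *meduka*).
*hufo*: last vowel = /o/, a rounded vowel → -u → *hufou*.
The last vowel of *meha* is /a/, which is an unrounded vowel, so the suffix is -vip, giving *mehavip*.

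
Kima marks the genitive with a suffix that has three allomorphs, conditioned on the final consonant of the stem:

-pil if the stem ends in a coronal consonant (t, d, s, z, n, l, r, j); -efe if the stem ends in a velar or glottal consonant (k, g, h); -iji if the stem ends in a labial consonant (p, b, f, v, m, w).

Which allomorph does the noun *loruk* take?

-efe

*loruk*: final consonant = /k/, velar/glottal → -efe.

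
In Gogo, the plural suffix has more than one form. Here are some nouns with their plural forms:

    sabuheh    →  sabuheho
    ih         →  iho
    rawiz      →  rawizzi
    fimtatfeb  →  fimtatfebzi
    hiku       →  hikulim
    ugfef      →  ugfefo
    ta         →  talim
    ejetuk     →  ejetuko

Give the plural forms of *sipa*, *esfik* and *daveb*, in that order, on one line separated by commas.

The suffix is conditioned by the final sound: -o when the stem ends in a voiceless consonant (*sabuheh*, *ih*, *ugfef*, *ejetuk*); -zi when the stem ends in a voiced consonant (*rawiz*, *fimtatfeb*); -lim when the stem ends in a vowel (*hiku*, *ta*).
Since the final sound of *sipa* is /a/ (a vowel), it takes -lim, giving *sipalim*.
*esfik* — final sound /k/ (a voiceless consonant) → -o → *esfiko*.
*daveb* — final sound /b/ (a voiced consonant) → -zi → *davebzi*.

sipalim, esfiko, davebzi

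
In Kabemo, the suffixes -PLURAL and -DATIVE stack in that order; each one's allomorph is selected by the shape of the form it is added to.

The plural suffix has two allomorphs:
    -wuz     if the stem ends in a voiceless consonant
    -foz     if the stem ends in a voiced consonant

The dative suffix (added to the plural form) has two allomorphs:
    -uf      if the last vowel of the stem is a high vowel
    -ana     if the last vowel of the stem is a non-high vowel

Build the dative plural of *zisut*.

Since the final consonant of *zisut* is /t/ (voiceless), it takes -wuz, giving *zisutwuz*.
The last vowel of the plural form *zisutwuz* is /u/, which is a high vowel, so the dative suffix is -uf, giving *zisutwuzuf*.

zisutwuzuf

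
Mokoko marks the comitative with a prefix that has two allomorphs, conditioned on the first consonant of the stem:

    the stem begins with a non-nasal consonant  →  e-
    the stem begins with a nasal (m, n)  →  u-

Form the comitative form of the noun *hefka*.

ehefka

The first consonant of *hefka* is /h/, which is non-nasal, so the prefix is e-, giving *ehefka*.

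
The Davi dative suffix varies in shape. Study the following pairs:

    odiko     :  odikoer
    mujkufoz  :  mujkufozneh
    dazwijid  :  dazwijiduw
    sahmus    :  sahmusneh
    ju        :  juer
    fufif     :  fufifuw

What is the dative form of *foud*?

fouduw

The pattern is sibilance of the final sound: -neh when the stem ends in a sibilant (*mujkufoz*, *sahmus*); -uw when the stem ends in a non-sibilant consonant (*dazwijid*, *fufif*); -er when the stem ends in a vowel (*odiko*, *ju*).
Since the final sound of *foud* is /d/ (a non-sibilant consonant), it takes -uw, giving *fouduw*.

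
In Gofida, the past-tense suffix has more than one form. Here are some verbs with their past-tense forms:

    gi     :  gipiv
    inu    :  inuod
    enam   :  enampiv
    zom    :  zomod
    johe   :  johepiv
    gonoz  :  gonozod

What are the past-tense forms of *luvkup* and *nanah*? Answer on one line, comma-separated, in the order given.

luvkupod, nanahpiv

The alternation tracks the last vowel of the stem — -od when the last vowel of the stem is a rounded vowel (*inu*, *zom*, *gonoz*); -piv when the last vowel of the stem is an unrounded vowel (*gi*, *enam*, *johe*).
*luvkup* — last vowel /u/ (a rounded vowel) → -od → *luvkupod*.
The last vowel of *nanah* is /a/, which is an unrounded vowel, so the suffix is -piv, giving *nanahpiv*.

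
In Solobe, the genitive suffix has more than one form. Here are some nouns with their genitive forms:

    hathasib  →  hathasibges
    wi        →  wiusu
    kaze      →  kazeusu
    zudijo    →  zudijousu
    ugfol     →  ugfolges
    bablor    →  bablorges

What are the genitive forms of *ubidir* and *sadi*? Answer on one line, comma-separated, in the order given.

ubidirges, sadiusu

The pattern is consonant vs. vowel: -ges when the stem ends in a consonant (*hathasib*, *ugfol*, *bablor*); -usu when the stem ends in a vowel (*wi*, *kaze*, *zudijo*).
The final sound of *ubidir* is /r/, which is a consonant, so the suffix is -ges, giving *ubidirges*.
The final sound of *sadi* is /i/, which is a vowel, so the suffix is -usu, giving *sadiusu*.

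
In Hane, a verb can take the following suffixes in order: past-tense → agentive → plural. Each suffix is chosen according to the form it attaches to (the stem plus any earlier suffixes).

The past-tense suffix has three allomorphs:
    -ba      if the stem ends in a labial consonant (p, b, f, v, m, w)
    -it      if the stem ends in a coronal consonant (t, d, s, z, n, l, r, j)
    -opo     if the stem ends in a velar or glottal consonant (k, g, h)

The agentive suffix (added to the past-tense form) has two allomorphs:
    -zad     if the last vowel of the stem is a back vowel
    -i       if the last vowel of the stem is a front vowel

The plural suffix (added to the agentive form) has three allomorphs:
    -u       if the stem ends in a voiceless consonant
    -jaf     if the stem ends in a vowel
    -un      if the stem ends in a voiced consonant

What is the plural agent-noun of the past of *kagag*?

kagagopozadun

The final consonant of *kagag* is /g/, which is velar/glottal, so the past-tense suffix is -opo, giving *kagagopo*.
The past-tense form *kagagopo*: last vowel = /o/, a back vowel → -zad → *kagagopozad*.
The agentive form *kagagopozad*: final sound = /d/, a voiced consonant → -un → *kagagopozadun*.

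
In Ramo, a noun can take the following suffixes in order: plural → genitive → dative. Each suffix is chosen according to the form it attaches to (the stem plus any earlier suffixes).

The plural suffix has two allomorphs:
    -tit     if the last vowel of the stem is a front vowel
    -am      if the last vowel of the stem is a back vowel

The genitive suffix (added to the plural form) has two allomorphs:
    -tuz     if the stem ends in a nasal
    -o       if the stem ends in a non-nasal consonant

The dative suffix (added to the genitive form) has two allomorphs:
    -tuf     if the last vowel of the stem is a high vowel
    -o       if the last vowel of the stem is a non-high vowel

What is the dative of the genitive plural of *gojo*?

*gojo* — last vowel /o/ (a back vowel) → -am → *gojoam*.
The final consonant of the plural form *gojoam* is /m/, which is a nasal, so the genitive suffix is -tuz, giving *gojoamtuz*.
Since the last vowel of the genitive form *gojoamtuz* is /u/ (a high vowel), it takes -tuf, giving *gojoamtuztuf*.

gojoamtuztuf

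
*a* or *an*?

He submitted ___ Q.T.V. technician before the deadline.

The indefinite article is chosen by the initial *sound* of the following word, not its spelling.
The initialism *Q.T.V.* is read letter by letter; the first letter, Q, is pronounced /kjuː/, which begins with a consonant sound.
So the article is *a*: He submitted a Q.T.V. technician before the deadline.

a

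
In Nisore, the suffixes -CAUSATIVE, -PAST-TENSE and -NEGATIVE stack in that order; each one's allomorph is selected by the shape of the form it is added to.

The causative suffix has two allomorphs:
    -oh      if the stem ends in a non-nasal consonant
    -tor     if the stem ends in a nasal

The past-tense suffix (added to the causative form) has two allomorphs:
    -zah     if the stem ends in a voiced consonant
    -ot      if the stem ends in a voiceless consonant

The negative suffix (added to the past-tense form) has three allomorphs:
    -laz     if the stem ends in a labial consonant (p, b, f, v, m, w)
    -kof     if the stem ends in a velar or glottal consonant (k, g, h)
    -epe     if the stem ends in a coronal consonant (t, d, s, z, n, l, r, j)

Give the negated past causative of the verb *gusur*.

*gusur*: final consonant = /r/, non-nasal → -oh → *gusuroh*.
Since the final consonant of the causative form *gusuroh* is /h/ (voiceless), it takes -ot, giving *gusurohot*.
The past-tense form *gusurohot* — final consonant /t/ (coronal) → -epe → *gusurohotepe*.

gusurohotepe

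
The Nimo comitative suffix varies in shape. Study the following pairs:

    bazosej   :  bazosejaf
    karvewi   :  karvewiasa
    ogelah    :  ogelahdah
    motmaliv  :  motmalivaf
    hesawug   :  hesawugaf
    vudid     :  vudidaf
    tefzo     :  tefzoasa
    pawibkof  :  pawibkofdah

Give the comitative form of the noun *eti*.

Looking at the final sound of each stem: -dah when the stem ends in a voiceless consonant (*ogelah*, *pawibkof*); -af when the stem ends in a voiced consonant (*bazosej*, *motmaliv*, *hesawug*, *vudid*); -asa when the stem ends in a vowel (*karvewi*, *tefzo*).
Since the final sound of *eti* is /i/ (a vowel), it takes -asa, giving *etiasa*.

etiasa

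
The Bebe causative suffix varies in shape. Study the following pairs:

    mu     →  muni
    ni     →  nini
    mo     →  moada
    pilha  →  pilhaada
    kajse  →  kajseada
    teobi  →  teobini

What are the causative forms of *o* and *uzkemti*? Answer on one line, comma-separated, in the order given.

oada, uzkemtini

The suffix is conditioned by the last vowel: -ni when the last vowel of the stem is a high vowel (*mu*, *ni*, *teobi*); -ada when the last vowel of the stem is a non-high vowel (*mo*, *pilha*, *kajse*).
Since the last vowel of *o* is /o/ (a non-high vowel), it takes -ada, giving *oada*.
The last vowel of *uzkemti* is /i/, which is a high vowel, so the suffix is -ni, giving *uzkemtini*.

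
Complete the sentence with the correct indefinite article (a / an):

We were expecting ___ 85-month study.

an

The indefinite article is chosen by the initial *sound* of the following word, not its spelling.
The number *85* is spoken "eighty-…", beginning with /ˈeɪti/ — a vowel sound.
So the article is *an*: We were expecting an 85-month study.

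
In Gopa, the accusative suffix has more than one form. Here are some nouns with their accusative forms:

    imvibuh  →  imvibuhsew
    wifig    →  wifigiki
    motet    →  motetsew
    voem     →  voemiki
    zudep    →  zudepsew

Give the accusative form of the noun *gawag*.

The pattern is voicing of the final consonant: -sew when the stem ends in a voiceless consonant (*imvibuh*, *motet*, *zudep*); -iki when the stem ends in a voiced consonant (*wifig*, *voem*).
Since the final consonant of *gawag* is /g/ (voiced), it takes -iki, giving *gawagiki*.

gawagiki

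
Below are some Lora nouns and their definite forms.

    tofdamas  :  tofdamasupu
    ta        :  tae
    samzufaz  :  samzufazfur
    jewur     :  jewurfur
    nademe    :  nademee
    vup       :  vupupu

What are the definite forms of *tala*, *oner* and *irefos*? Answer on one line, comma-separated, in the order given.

The suffix is conditioned by the final sound: -upu when the stem ends in a voiceless consonant (*tofdamas*, *vup*); -fur when the stem ends in a voiced consonant (*samzufaz*, *jewur*); -e when the stem ends in a vowel (*ta*, *nademe*).
*tala* — final sound /a/ (a vowel) → -e → *talae*.
The final sound of *oner* is /r/, which is a voiced consonant, so the suffix is -fur, giving *onerfur*.
*irefos*: final sound = /s/, a voiceless consonant → -upu → *irefosupu*.

talae, onerfur, irefosupu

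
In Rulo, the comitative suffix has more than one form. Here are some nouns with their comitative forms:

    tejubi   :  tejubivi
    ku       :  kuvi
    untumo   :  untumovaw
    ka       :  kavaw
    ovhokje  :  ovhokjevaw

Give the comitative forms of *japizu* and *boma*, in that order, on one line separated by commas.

japizuvi, bomavaw

The alternation tracks the last vowel of the stem — -vi when the last vowel of the stem is a high vowel (*tejubi*, *ku*); -vaw when the last vowel of the stem is a non-high vowel (*untumo*, *ka*, *ovhokje*).
Since the last vowel of *japizu* is /u/ (a high vowel), it takes -vi, giving *japizuvi*.
Since the last vowel of *boma* is /a/ (a non-high vowel), it takes -vaw, giving *bomavaw*.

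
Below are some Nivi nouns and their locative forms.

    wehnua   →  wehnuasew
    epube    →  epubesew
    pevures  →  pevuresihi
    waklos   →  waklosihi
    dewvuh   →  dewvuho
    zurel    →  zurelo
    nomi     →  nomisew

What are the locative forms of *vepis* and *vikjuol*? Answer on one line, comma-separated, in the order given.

Looking at the final sound of each stem: -ihi when the stem ends in a sibilant (*pevures*, *waklos*); -o when the stem ends in a non-sibilant consonant (*dewvuh*, *zurel*); -sew when the stem ends in a vowel (*wehnua*, *epube*, *nomi*).
Since the final sound of *vepis* is /s/ (a sibilant), it takes -ihi, giving *vepisihi*.
The final sound of *vikjuol* is /l/, which is a non-sibilant consonant, so the suffix is -o, giving *vikjuolo*.

vepisihi, vikjuolo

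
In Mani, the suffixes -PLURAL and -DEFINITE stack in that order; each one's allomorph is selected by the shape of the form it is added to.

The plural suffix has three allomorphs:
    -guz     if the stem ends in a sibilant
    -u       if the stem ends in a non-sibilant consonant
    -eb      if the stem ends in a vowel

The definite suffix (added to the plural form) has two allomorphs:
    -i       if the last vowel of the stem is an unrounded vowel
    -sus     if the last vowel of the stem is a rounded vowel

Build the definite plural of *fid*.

*fid* — final sound /d/ (a non-sibilant consonant) → -u → *fidu*.
The plural form *fidu* — last vowel /u/ (a rounded vowel) → -sus → *fidusus*.

fidusus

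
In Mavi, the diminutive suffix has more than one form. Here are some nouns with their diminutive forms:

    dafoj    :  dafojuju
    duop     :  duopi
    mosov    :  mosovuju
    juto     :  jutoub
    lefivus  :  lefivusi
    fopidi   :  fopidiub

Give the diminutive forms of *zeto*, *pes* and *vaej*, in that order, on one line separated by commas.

zetoub, pesi, vaejuju

The suffix is conditioned by the final sound: -i when the stem ends in a voiceless consonant (*duop*, *lefivus*); -uju when the stem ends in a voiced consonant (*dafoj*, *mosov*); -ub when the stem ends in a vowel (*juto*, *fopidi*).
*zeto*: final sound = /o/, a vowel → -ub → *zetoub*.
Since the final sound of *pes* is /s/ (a voiceless consonant), it takes -i, giving *pesi*.
*vaej*: final sound = /j/, a voiced consonant → -uju → *vaejuju*.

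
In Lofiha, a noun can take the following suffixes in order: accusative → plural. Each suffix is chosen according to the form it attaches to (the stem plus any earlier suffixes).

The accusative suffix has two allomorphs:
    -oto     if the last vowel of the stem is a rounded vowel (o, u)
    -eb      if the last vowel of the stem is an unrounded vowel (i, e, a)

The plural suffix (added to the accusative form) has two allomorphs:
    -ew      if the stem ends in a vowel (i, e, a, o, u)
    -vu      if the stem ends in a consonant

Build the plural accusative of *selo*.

*selo* — last vowel /o/ (a rounded vowel) → -oto → *selooto*.
The accusative form *selooto*: final sound = /o/, a vowel → -ew → *selootoew*.

selootoew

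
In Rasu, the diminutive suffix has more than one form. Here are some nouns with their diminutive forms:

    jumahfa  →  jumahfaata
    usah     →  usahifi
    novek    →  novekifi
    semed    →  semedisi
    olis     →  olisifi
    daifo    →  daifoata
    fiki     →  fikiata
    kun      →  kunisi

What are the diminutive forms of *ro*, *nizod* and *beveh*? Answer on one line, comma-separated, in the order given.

The pattern is voicing of the final sound: -ifi when the stem ends in a voiceless consonant (*usah*, *novek*, *olis*); -isi when the stem ends in a voiced consonant (*semed*, *kun*); -ata when the stem ends in a vowel (*jumahfa*, *daifo*, *fiki*).
*ro*: final sound = /o/, a vowel → -ata → *roata*.
Since the final sound of *nizod* is /d/ (a voiced consonant), it takes -isi, giving *nizodisi*.
Since the final sound of *beveh* is /h/ (a voiceless consonant), it takes -ifi, giving *bevehifi*.

roata, nizodisi, bevehifi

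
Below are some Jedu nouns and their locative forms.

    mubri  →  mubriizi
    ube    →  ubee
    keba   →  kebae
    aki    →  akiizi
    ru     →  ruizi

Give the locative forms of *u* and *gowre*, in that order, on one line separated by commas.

The pattern is height harmony: -izi when the last vowel of the stem is a high vowel (*mubri*, *aki*, *ru*); -e when the last vowel of the stem is a non-high vowel (*ube*, *keba*).
Since the last vowel of *u* is /u/ (a high vowel), it takes -izi, giving *uizi*.
The last vowel of *gowre* is /e/, which is a non-high vowel, so the suffix is -e, giving *gowree*.

uizi, gowree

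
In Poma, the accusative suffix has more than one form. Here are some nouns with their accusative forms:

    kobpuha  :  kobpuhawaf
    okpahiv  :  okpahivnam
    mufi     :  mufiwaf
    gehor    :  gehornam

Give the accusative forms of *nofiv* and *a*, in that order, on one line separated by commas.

The suffix is conditioned by the final sound: -nam when the stem ends in a consonant (*okpahiv*, *gehor*); -waf when the stem ends in a vowel (*kobpuha*, *mufi*).
*nofiv* — final sound /v/ (a consonant) → -nam → *nofivnam*.
*a*: final sound = /a/, a vowel → -waf → *awaf*.

nofivnam, awaf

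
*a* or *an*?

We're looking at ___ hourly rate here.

an

The indefinite article is chosen by the initial *sound* of the following word, not its spelling.
*hourly* begins with the sound /aʊ/ (silent h) — a vowel sound.
So the article is *an*: We're looking at an hourly rate here.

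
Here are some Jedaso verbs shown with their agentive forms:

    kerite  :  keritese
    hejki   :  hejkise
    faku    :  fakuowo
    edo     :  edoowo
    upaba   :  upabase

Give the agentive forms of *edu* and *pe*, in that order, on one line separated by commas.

eduowo, pese

The alternation tracks the last vowel of the stem — -owo when the last vowel of the stem is a rounded vowel (*faku*, *edo*); -se when the last vowel of the stem is an unrounded vowel (*kerite*, *hejki*, *upaba*).
*edu* — last vowel /u/ (a rounded vowel) → -owo → *eduowo*.
Since the last vowel of *pe* is /e/ (an unrounded vowel), it takes -se, giving *pese*.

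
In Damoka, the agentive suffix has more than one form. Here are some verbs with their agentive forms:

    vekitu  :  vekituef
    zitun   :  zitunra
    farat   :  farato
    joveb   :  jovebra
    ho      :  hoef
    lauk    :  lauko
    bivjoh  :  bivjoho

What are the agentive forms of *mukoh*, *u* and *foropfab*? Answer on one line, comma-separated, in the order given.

mukoho, uef, foropfabra

The suffix is conditioned by the final sound: -o when the stem ends in a voiceless consonant (*farat*, *lauk*, *bivjoh*); -ra when the stem ends in a voiced consonant (*zitun*, *joveb*); -ef when the stem ends in a vowel (*vekitu*, *ho*).
Since the final sound of *mukoh* is /h/ (a voiceless consonant), it takes -o, giving *mukoho*.
*u* — final sound /u/ (a vowel) → -ef → *uef*.
The final sound of *foropfab* is /b/, which is a voiced consonant, so the suffix is -ra, giving *foropfabra*.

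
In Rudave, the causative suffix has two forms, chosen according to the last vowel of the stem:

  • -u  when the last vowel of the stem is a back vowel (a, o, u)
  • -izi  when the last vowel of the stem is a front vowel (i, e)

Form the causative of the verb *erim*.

*erim*: last vowel = /i/, a front vowel → -izi → *erimizi*.

erimizi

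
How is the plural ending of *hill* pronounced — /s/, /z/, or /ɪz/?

/z/

The stem *hill* ends in a voiced non-sibilant sound.
The plural suffix surfaces as /ɪz/ after sibilants, /s/ after other voiceless consonants, and /z/ after other voiced sounds.
So the plural -s on *hill* is pronounced /z/.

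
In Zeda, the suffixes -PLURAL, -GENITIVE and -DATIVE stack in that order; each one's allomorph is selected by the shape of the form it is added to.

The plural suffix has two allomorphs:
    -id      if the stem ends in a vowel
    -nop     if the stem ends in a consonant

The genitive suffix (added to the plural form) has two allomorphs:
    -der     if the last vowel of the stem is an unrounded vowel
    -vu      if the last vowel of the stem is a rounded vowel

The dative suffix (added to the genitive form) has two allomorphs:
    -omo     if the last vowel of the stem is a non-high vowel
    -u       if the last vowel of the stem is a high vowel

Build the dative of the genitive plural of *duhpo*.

duhpoidderomo

Since the final sound of *duhpo* is /o/ (a vowel), it takes -id, giving *duhpoid*.
The last vowel of the plural form *duhpoid* is /i/, which is an unrounded vowel, so the genitive suffix is -der, giving *duhpoidder*.
The genitive form *duhpoidder* — last vowel /e/ (a non-high vowel) → -omo → *duhpoidderomo*.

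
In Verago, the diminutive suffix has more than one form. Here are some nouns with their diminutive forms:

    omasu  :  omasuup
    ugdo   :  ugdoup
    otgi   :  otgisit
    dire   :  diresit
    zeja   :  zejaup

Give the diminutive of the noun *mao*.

maoup

Looking at the last vowel of each stem: -sit when the last vowel of the stem is a front vowel (*otgi*, *dire*); -up when the last vowel of the stem is a back vowel (*omasu*, *ugdo*, *zeja*).
*mao*: last vowel = /o/, a back vowel → -up → *maoup*.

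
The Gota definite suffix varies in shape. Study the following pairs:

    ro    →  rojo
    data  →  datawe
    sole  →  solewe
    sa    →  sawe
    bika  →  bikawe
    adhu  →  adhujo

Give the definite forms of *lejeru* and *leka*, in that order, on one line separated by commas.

The suffix is conditioned by the last vowel: -jo when the last vowel of the stem is a rounded vowel (*ro*, *adhu*); -we when the last vowel of the stem is an unrounded vowel (*data*, *sole*, *sa*, *bika*).
The last vowel of *lejeru* is /u/, which is a rounded vowel, so the suffix is -jo, giving *lejerujo*.
Since the last vowel of *leka* is /a/ (an unrounded vowel), it takes -we, giving *lekawe*.

lejerujo, lekawe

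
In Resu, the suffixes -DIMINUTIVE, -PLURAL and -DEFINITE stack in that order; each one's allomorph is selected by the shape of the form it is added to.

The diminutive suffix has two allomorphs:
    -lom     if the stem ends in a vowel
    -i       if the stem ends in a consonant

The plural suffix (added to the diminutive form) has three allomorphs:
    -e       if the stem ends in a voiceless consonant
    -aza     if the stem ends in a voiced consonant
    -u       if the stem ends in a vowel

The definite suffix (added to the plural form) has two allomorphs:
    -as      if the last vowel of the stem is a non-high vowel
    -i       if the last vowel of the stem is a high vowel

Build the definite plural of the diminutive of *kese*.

keselomazaas

*kese* — final sound /e/ (a vowel) → -lom → *keselom*.
The final sound of the diminutive form *keselom* is /m/, which is a voiced consonant, so the plural suffix is -aza, giving *keselomaza*.
The plural form *keselomaza* — last vowel /a/ (a non-high vowel) → -as → *keselomazaas*.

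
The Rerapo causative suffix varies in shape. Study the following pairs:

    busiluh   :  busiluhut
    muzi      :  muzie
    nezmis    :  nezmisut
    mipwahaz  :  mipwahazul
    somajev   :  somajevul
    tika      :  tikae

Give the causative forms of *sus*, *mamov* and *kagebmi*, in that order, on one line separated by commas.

Looking at the final sound of each stem: -ut when the stem ends in a voiceless consonant (*busiluh*, *nezmis*); -ul when the stem ends in a voiced consonant (*mipwahaz*, *somajev*); -e when the stem ends in a vowel (*muzi*, *tika*).
*sus* — final sound /s/ (a voiceless consonant) → -ut → *susut*.
*mamov*: final sound = /v/, a voiced consonant → -ul → *mamovul*.
The final sound of *kagebmi* is /i/, which is a vowel, so the suffix is -e, giving *kagebmie*.

susut, mamovul, kagebmie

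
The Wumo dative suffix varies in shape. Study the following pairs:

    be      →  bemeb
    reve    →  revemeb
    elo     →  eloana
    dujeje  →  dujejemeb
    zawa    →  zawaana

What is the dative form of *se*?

semeb

The pattern is front/back vowel harmony: -meb when the last vowel of the stem is a front vowel (*be*, *reve*, *dujeje*); -ana when the last vowel of the stem is a back vowel (*elo*, *zawa*).
*se* — last vowel /e/ (a front vowel) → -meb → *semeb*.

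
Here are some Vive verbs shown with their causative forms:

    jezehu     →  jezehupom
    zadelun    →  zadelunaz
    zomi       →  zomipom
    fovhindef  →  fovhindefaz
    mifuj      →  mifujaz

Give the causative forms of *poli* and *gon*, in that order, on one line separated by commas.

polipom, gonaz

The alternation tracks the final sound of the stem — -az when the stem ends in a consonant (*zadelun*, *fovhindef*, *mifuj*); -pom when the stem ends in a vowel (*jezehu*, *zomi*).
*poli*: final sound = /i/, a vowel → -pom → *polipom*.
*gon*: final sound = /n/, a consonant → -az → *gonaz*.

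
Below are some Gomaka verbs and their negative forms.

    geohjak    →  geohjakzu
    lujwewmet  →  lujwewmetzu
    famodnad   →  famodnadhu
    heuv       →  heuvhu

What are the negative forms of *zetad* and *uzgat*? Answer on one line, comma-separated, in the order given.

zetadhu, uzgatzu

Looking at the final consonant of each stem: -zu when the stem ends in a voiceless consonant (*geohjak*, *lujwewmet*); -hu when the stem ends in a voiced consonant (*famodnad*, *heuv*).
Since the final consonant of *zetad* is /d/ (voiced), it takes -hu, giving *zetadhu*.
*uzgat* — final consonant /t/ (voiceless) → -zu → *uzgatzu*.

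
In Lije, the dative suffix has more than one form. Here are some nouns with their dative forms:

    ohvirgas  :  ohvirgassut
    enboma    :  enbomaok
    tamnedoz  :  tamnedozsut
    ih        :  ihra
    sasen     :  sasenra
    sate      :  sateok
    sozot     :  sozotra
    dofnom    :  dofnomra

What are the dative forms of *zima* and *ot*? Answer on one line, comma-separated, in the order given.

zimaok, otra

The alternation tracks the final sound of the stem — -sut when the stem ends in a sibilant (*ohvirgas*, *tamnedoz*); -ra when the stem ends in a non-sibilant consonant (*ih*, *sasen*, *sozot*, *dofnom*); -ok when the stem ends in a vowel (*enboma*, *sate*).
*zima* — final sound /a/ (a vowel) → -ok → *zimaok*.
The final sound of *ot* is /t/, which is a non-sibilant consonant, so the suffix is -ra, giving *otra*.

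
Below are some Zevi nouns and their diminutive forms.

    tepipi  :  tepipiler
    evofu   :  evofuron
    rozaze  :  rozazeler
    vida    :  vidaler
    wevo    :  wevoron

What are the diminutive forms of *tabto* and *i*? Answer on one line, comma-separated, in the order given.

Looking at the last vowel of each stem: -ron when the last vowel of the stem is a rounded vowel (*evofu*, *wevo*); -ler when the last vowel of the stem is an unrounded vowel (*tepipi*, *rozaze*, *vida*).
*tabto*: last vowel = /o/, a rounded vowel → -ron → *tabtoron*.
*i*: last vowel = /i/, an unrounded vowel → -ler → *iler*.

tabtoron, iler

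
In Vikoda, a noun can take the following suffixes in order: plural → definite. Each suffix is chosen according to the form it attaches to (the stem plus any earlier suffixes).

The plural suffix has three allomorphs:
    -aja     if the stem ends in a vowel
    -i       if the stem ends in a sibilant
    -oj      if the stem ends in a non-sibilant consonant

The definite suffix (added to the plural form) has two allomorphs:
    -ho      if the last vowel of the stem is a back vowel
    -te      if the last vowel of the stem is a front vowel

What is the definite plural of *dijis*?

dijisite

Since the final sound of *dijis* is /s/ (a sibilant), it takes -i, giving *dijisi*.
The plural form *dijisi*: last vowel = /i/, a front vowel → -te → *dijisite*.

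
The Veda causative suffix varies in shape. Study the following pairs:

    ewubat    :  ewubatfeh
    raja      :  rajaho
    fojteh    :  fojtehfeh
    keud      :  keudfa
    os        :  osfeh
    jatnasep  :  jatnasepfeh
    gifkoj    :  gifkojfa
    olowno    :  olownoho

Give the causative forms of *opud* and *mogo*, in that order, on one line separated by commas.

The pattern is voicing of the final sound: -feh when the stem ends in a voiceless consonant (*ewubat*, *fojteh*, *os*, *jatnasep*); -fa when the stem ends in a voiced consonant (*keud*, *gifkoj*); -ho when the stem ends in a vowel (*raja*, *olowno*).
*opud*: final sound = /d/, a voiced consonant → -fa → *opudfa*.
*mogo* — final sound /o/ (a vowel) → -ho → *mogoho*.

opudfa, mogoho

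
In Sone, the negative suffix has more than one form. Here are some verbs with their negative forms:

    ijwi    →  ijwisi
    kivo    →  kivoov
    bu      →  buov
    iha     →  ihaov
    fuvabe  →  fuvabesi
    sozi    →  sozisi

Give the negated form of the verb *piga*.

pigaov

The alternation tracks the last vowel of the stem — -si when the last vowel of the stem is a front vowel (*ijwi*, *fuvabe*, *sozi*); -ov when the last vowel of the stem is a back vowel (*kivo*, *bu*, *iha*).
*piga* — last vowel /a/ (a back vowel) → -ov → *pigaov*.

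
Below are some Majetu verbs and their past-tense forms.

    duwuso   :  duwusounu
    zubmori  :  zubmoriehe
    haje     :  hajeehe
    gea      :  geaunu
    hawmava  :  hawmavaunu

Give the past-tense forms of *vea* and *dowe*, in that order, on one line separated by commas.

veaunu, doweehe

The alternation tracks the last vowel of the stem — -ehe when the last vowel of the stem is a front vowel (*zubmori*, *haje*); -unu when the last vowel of the stem is a back vowel (*duwuso*, *gea*, *hawmava*).
The last vowel of *vea* is /a/, which is a back vowel, so the suffix is -unu, giving *veaunu*.
*dowe* — last vowel /e/ (a front vowel) → -ehe → *doweehe*.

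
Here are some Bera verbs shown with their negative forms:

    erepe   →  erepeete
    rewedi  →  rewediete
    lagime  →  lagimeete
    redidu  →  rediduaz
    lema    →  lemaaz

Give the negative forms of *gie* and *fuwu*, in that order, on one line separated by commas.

gieete, fuwuaz

The suffix is conditioned by the last vowel: -ete when the last vowel of the stem is a front vowel (*erepe*, *rewedi*, *lagime*); -az when the last vowel of the stem is a back vowel (*redidu*, *lema*).
*gie*: last vowel = /e/, a front vowel → -ete → *gieete*.
The last vowel of *fuwu* is /u/, which is a back vowel, so the suffix is -az, giving *fuwuaz*.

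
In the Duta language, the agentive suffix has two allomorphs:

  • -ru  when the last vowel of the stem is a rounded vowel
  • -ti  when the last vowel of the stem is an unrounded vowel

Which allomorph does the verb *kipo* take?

-ru

Since the last vowel of *kipo* is /o/ (a rounded vowel), it takes -ru.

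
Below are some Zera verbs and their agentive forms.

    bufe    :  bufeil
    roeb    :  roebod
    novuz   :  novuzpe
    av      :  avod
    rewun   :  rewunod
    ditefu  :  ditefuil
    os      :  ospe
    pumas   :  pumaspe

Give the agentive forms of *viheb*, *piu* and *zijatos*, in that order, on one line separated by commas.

The pattern is sibilance of the final sound: -pe when the stem ends in a sibilant (*novuz*, *os*, *pumas*); -od when the stem ends in a non-sibilant consonant (*roeb*, *av*, *rewun*); -il when the stem ends in a vowel (*bufe*, *ditefu*).
*viheb*: final sound = /b/, a non-sibilant consonant → -od → *vihebod*.
Since the final sound of *piu* is /u/ (a vowel), it takes -il, giving *piuil*.
The final sound of *zijatos* is /s/, which is a sibilant, so the suffix is -pe, giving *zijatospe*.

vihebod, piuil, zijatospe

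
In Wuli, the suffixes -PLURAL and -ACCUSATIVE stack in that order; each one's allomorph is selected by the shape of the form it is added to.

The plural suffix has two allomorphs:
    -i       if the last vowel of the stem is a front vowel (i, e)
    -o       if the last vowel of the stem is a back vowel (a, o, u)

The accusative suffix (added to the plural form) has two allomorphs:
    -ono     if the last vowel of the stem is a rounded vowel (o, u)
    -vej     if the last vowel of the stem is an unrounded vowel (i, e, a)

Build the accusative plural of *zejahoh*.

zejahohoono

*zejahoh*: last vowel = /o/, a back vowel → -o → *zejahoho*.
The last vowel of the plural form *zejahoho* is /o/, which is a rounded vowel, so the accusative suffix is -ono, giving *zejahohoono*.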